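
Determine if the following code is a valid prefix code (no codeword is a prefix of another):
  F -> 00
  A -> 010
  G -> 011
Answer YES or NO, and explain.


Checking each pair (does one codeword prefix another?):
  F='00' vs A='010': no prefix
  F='00' vs G='011': no prefix
  A='010' vs F='00': no prefix
  A='010' vs G='011': no prefix
  G='011' vs F='00': no prefix
  G='011' vs A='010': no prefix
No violation found over all pairs.

YES -- this is a valid prefix code. No codeword is a prefix of any other codeword.


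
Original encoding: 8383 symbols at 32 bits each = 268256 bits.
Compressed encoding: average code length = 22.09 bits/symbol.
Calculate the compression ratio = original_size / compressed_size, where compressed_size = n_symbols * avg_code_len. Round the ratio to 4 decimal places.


original_size = n_symbols * orig_bits = 8383 * 32 = 268256 bits
compressed_size = n_symbols * avg_code_len = 8383 * 22.09 = 185180.47 bits
ratio = original_size / compressed_size = 268256 / 185180.47 = 1.4486

Compression ratio = 1.4486


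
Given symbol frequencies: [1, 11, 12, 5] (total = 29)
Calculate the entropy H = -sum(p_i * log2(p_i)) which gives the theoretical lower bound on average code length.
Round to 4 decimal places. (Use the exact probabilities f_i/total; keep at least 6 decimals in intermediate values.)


Per-symbol terms -p_i * log2(p_i) with p_i = f_i/29:
  p = 1/29 = 0.034483: log2(p) = -4.857981, -p*log2(p) = 0.167517
  p = 11/29 = 0.379310: log2(p) = -1.398549, -p*log2(p) = 0.530484
  p = 12/29 = 0.413793: log2(p) = -1.273018, -p*log2(p) = 0.526766
  p = 5/29 = 0.172414: log2(p) = -2.536053, -p*log2(p) = 0.437251
H = 0.167517 + 0.530484 + 0.526766 + 0.437251 = 1.662018

H = 1.662 bits/symbol


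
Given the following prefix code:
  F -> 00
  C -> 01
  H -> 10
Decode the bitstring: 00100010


Decoding step by step:
Bits 00 -> F
Bits 10 -> H
Bits 00 -> F
Bits 10 -> H


Decoded message: FHFH


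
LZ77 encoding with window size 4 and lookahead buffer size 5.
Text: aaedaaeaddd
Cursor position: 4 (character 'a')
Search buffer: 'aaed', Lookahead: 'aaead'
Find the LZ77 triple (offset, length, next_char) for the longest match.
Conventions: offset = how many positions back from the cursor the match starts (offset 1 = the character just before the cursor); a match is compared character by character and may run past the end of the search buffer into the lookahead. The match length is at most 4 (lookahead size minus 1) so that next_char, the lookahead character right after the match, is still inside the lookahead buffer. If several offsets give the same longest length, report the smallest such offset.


Try each offset into the search buffer:
  offset=1 (pos 3, char 'd'): match length 0
  offset=2 (pos 2, char 'e'): match length 0
  offset=3 (pos 1, char 'a'): match length 1
  offset=4 (pos 0, char 'a'): match length 3
Longest match has length 3 at offset 4.
next_char = character at position 4 + 3 = 7 -> 'a'

Best match: offset=4, length=3 (matching 'aae' starting at position 0)
LZ77 triple: (4, 3, 'a')


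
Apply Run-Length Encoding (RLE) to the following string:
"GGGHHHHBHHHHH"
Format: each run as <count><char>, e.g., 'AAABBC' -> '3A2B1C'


Scanning runs left to right:
  i=0: run of 'G' x 3 -> '3G'
  i=3: run of 'H' x 4 -> '4H'
  i=7: run of 'B' x 1 -> '1B'
  i=8: run of 'H' x 5 -> '5H'

RLE = 3G4H1B5H


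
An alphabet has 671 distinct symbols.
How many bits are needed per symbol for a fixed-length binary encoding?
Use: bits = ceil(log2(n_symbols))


log2(671) = 9.3902
Bracket: 2^9 = 512 < 671 <= 2^10 = 1024
So ceil(log2(671)) = 10

bits = ceil(log2(671)) = ceil(9.3902) = 10 bits


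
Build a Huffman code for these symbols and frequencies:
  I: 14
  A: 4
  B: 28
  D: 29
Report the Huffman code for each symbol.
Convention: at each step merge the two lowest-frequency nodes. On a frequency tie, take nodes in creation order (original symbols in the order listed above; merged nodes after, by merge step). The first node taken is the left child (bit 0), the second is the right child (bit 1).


Huffman tree construction:
Step 1: Merge A(4) + I(14) = 18
Step 2: Merge (A+I)(18) + B(28) = 46
Step 3: Merge D(29) + ((A+I)+B)(46) = 75
Read each symbol's code off the tree from the root (left child = 0, right child = 1).

Codes:
  I: 101 (length 3)
  A: 100 (length 3)
  B: 11 (length 2)
  D: 0 (length 1)
Average code length: 139/75 = 1.8533 bits/symbol


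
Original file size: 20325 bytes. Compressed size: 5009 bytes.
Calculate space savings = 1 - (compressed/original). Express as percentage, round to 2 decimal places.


ratio = compressed/original = 5009/20325 = 0.246445
savings = 1 - ratio = 1 - 0.246445 = 0.753555
as a percentage: 0.753555 * 100 = 75.36%

Space savings = 1 - 5009/20325 = 75.36%


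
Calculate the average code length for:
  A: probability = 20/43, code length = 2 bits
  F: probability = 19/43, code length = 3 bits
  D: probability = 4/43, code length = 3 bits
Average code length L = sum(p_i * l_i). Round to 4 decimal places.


Weighted contributions p_i * l_i:
  A: (20/43) * 2 = 40/43
  F: (19/43) * 3 = 57/43
  D: (4/43) * 3 = 12/43
Sum = (40 + 57 + 12)/43 = 109/43

L = 109/43 = 2.5349 bits/symbol


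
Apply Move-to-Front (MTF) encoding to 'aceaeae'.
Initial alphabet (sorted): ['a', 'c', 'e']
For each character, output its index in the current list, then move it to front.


MTF encoding:
'a': index 0 in ['a', 'c', 'e'] -> ['a', 'c', 'e']
'c': index 1 in ['a', 'c', 'e'] -> ['c', 'a', 'e']
'e': index 2 in ['c', 'a', 'e'] -> ['e', 'c', 'a']
'a': index 2 in ['e', 'c', 'a'] -> ['a', 'e', 'c']
'e': index 1 in ['a', 'e', 'c'] -> ['e', 'a', 'c']
'a': index 1 in ['e', 'a', 'c'] -> ['a', 'e', 'c']
'e': index 1 in ['a', 'e', 'c'] -> ['e', 'a', 'c']


Output: [0, 1, 2, 2, 1, 1, 1]


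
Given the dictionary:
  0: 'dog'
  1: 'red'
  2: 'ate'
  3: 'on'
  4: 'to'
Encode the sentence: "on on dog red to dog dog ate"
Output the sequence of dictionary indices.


Look up each word in the dictionary:
  'on' -> 3
  'on' -> 3
  'dog' -> 0
  'red' -> 1
  'to' -> 4
  'dog' -> 0
  'dog' -> 0
  'ate' -> 2

Encoded: [3, 3, 0, 1, 4, 0, 0, 2]


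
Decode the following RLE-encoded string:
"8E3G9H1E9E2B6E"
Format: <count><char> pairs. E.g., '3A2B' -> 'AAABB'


Expanding each <count><char> pair:
  8E -> 'EEEEEEEE'
  3G -> 'GGG'
  9H -> 'HHHHHHHHH'
  1E -> 'E'
  9E -> 'EEEEEEEEE'
  2B -> 'BB'
  6E -> 'EEEEEE'

Decoded = EEEEEEEEGGGHHHHHHHHHEEEEEEEEEEBBEEEEEE


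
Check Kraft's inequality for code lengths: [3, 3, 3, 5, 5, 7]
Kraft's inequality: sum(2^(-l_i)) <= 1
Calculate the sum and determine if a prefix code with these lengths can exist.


Sum = 2^(-3) + 2^(-3) + 2^(-3) + 2^(-5) + 2^(-5) + 2^(-7)
    = 0.125 + 0.125 + 0.125 + 0.03125 + 0.03125 + 0.0078125
    = 57/128 = 0.4453125
Since 0.4453125 <= 1, Kraft's inequality IS satisfied.
A prefix code with these lengths CAN exist.

Kraft sum = 0.4453125. Satisfied.


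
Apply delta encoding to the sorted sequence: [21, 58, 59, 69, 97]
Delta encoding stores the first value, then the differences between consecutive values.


First value: 21
Deltas:
  58 - 21 = 37
  59 - 58 = 1
  69 - 59 = 10
  97 - 69 = 28


Delta encoded: [21, 37, 1, 10, 28]


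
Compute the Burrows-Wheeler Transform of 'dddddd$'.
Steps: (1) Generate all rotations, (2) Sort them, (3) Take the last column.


Rotations (sorted):
  0: $dddddd -> last char: d
  1: d$ddddd -> last char: d
  2: dd$dddd -> last char: d
  3: ddd$ddd -> last char: d
  4: dddd$dd -> last char: d
  5: ddddd$d -> last char: d
  6: dddddd$ -> last char: $


BWT = dddddd$


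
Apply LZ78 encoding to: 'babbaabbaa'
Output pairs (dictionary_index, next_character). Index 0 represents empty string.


LZ78 encoding steps:
Dictionary: {0: ''}
Step 1: w='' (idx 0), next='b' -> output (0, 'b'), add 'b' as idx 1
Step 2: w='' (idx 0), next='a' -> output (0, 'a'), add 'a' as idx 2
Step 3: w='b' (idx 1), next='b' -> output (1, 'b'), add 'bb' as idx 3
Step 4: w='a' (idx 2), next='a' -> output (2, 'a'), add 'aa' as idx 4
Step 5: w='bb' (idx 3), next='a' -> output (3, 'a'), add 'bba' as idx 5
Step 6: w='a' (idx 2), end of input -> output (2, '')


Encoded: [(0, 'b'), (0, 'a'), (1, 'b'), (2, 'a'), (3, 'a'), (2, '')]


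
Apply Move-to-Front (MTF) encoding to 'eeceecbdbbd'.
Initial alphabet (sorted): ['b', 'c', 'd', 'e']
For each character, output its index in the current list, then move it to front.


MTF encoding:
'e': index 3 in ['b', 'c', 'd', 'e'] -> ['e', 'b', 'c', 'd']
'e': index 0 in ['e', 'b', 'c', 'd'] -> ['e', 'b', 'c', 'd']
'c': index 2 in ['e', 'b', 'c', 'd'] -> ['c', 'e', 'b', 'd']
'e': index 1 in ['c', 'e', 'b', 'd'] -> ['e', 'c', 'b', 'd']
'e': index 0 in ['e', 'c', 'b', 'd'] -> ['e', 'c', 'b', 'd']
'c': index 1 in ['e', 'c', 'b', 'd'] -> ['c', 'e', 'b', 'd']
'b': index 2 in ['c', 'e', 'b', 'd'] -> ['b', 'c', 'e', 'd']
'd': index 3 in ['b', 'c', 'e', 'd'] -> ['d', 'b', 'c', 'e']
'b': index 1 in ['d', 'b', 'c', 'e'] -> ['b', 'd', 'c', 'e']
'b': index 0 in ['b', 'd', 'c', 'e'] -> ['b', 'd', 'c', 'e']
'd': index 1 in ['b', 'd', 'c', 'e'] -> ['d', 'b', 'c', 'e']


Output: [3, 0, 2, 1, 0, 1, 2, 3, 1, 0, 1]


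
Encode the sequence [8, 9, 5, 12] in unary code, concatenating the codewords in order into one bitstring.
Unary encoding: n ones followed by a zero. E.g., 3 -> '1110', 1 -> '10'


Encode each number as n ones followed by a terminating 0:
  8 -> 111111110 (9 bits)
  9 -> 1111111110 (10 bits)
  5 -> 111110 (6 bits)
  12 -> 1111111111110 (13 bits)
Total length = 9 + 10 + 6 + 13 = 38 bits.

Unary([8, 9, 5, 12]) = 11111111011111111101111101111111111110 (38 bits)


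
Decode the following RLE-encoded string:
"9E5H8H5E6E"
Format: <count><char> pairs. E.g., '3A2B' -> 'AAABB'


Expanding each <count><char> pair:
  9E -> 'EEEEEEEEE'
  5H -> 'HHHHH'
  8H -> 'HHHHHHHH'
  5E -> 'EEEEE'
  6E -> 'EEEEEE'

Decoded = EEEEEEEEEHHHHHHHHHHHHHEEEEEEEEEEE


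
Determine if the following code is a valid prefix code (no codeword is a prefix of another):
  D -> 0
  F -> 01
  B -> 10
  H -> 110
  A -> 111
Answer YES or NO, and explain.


Checking each pair (does one codeword prefix another?):
  D='0' vs F='01': prefix -- VIOLATION

NO -- this is NOT a valid prefix code. D (0) is a prefix of F (01).


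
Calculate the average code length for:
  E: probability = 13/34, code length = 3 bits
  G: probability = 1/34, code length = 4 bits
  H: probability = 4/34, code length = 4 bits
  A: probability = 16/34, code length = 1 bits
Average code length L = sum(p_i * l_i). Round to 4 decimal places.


Weighted contributions p_i * l_i:
  E: (13/34) * 3 = 39/34
  G: (1/34) * 4 = 4/34
  H: (4/34) * 4 = 16/34
  A: (16/34) * 1 = 16/34
Sum = (39 + 4 + 16 + 16)/34 = 75/34

L = 75/34 = 2.2059 bits/symbol


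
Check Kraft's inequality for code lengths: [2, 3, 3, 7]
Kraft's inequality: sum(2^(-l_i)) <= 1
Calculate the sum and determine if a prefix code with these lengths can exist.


Sum = 2^(-2) + 2^(-3) + 2^(-3) + 2^(-7)
    = 0.25 + 0.125 + 0.125 + 0.0078125
    = 65/128 = 0.5078125
Since 0.5078125 <= 1, Kraft's inequality IS satisfied.
A prefix code with these lengths CAN exist.

Kraft sum = 0.5078125. Satisfied.


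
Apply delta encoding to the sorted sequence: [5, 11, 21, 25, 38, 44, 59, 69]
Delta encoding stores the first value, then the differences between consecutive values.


First value: 5
Deltas:
  11 - 5 = 6
  21 - 11 = 10
  25 - 21 = 4
  38 - 25 = 13
  44 - 38 = 6
  59 - 44 = 15
  69 - 59 = 10


Delta encoded: [5, 6, 10, 4, 13, 6, 15, 10]


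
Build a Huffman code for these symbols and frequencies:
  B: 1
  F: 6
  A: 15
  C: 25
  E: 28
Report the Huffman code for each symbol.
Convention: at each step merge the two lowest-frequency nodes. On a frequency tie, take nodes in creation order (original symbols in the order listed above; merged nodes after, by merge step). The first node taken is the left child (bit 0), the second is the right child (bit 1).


Huffman tree construction:
Step 1: Merge B(1) + F(6) = 7
Step 2: Merge (B+F)(7) + A(15) = 22
Step 3: Merge ((B+F)+A)(22) + C(25) = 47
Step 4: Merge E(28) + (((B+F)+A)+C)(47) = 75
Read each symbol's code off the tree from the root (left child = 0, right child = 1).

Codes:
  B: 1000 (length 4)
  F: 1001 (length 4)
  A: 101 (length 3)
  C: 11 (length 2)
  E: 0 (length 1)
Average code length: 151/75 = 2.0133 bits/symbol


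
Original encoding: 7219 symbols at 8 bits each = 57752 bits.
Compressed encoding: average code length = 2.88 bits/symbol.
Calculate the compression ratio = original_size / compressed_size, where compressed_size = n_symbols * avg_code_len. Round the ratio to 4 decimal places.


original_size = n_symbols * orig_bits = 7219 * 8 = 57752 bits
compressed_size = n_symbols * avg_code_len = 7219 * 2.88 = 20790.72 bits
ratio = original_size / compressed_size = 57752 / 20790.72 = 2.7778

Compression ratio = 2.7778


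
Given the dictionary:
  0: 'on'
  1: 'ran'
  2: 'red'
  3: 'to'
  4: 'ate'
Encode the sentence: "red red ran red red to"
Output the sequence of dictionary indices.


Look up each word in the dictionary:
  'red' -> 2
  'red' -> 2
  'ran' -> 1
  'red' -> 2
  'red' -> 2
  'to' -> 3

Encoded: [2, 2, 1, 2, 2, 3]


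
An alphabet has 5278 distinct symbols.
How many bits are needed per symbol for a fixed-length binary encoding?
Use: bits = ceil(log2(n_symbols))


log2(5278) = 12.3658
Bracket: 2^12 = 4096 < 5278 <= 2^13 = 8192
So ceil(log2(5278)) = 13

bits = ceil(log2(5278)) = ceil(12.3658) = 13 bits


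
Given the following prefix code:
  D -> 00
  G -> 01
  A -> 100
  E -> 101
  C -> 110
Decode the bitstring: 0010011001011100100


Decoding step by step:
Bits 00 -> D
Bits 100 -> A
Bits 110 -> C
Bits 01 -> G
Bits 01 -> G
Bits 110 -> C
Bits 01 -> G
Bits 00 -> D


Decoded message: DACGGCGD


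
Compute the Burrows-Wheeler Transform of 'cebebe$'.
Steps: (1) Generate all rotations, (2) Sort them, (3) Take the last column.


Rotations (sorted):
  0: $cebebe -> last char: e
  1: be$cebe -> last char: e
  2: bebe$ce -> last char: e
  3: cebebe$ -> last char: $
  4: e$cebeb -> last char: b
  5: ebe$ceb -> last char: b
  6: ebebe$c -> last char: c


BWT = eee$bbc


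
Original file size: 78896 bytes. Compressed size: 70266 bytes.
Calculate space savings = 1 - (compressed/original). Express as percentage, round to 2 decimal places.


ratio = compressed/original = 70266/78896 = 0.890615
savings = 1 - ratio = 1 - 0.890615 = 0.109385
as a percentage: 0.109385 * 100 = 10.94%

Space savings = 1 - 70266/78896 = 10.94%


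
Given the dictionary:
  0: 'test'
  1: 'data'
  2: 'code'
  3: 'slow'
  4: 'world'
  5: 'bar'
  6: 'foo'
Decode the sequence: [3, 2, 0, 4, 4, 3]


Look up each index in the dictionary:
  3 -> 'slow'
  2 -> 'code'
  0 -> 'test'
  4 -> 'world'
  4 -> 'world'
  3 -> 'slow'

Decoded: "slow code test world world slow"


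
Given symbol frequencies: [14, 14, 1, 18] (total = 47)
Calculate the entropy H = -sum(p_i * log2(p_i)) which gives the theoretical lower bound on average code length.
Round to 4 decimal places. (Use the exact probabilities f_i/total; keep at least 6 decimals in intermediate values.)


Per-symbol terms -p_i * log2(p_i) with p_i = f_i/47:
  p = 14/47 = 0.297872: log2(p) = -1.747234, -p*log2(p) = 0.520453
  p = 14/47 = 0.297872: log2(p) = -1.747234, -p*log2(p) = 0.520453
  p = 1/47 = 0.021277: log2(p) = -5.554589, -p*log2(p) = 0.118183
  p = 18/47 = 0.382979: log2(p) = -1.384664, -p*log2(p) = 0.530297
H = 0.520453 + 0.520453 + 0.118183 + 0.530297 = 1.689386

H = 1.6894 bits/symbol


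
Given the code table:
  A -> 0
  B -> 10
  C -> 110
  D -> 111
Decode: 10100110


Decoding:
10 -> B
10 -> B
0 -> A
110 -> C


Result: BBAC


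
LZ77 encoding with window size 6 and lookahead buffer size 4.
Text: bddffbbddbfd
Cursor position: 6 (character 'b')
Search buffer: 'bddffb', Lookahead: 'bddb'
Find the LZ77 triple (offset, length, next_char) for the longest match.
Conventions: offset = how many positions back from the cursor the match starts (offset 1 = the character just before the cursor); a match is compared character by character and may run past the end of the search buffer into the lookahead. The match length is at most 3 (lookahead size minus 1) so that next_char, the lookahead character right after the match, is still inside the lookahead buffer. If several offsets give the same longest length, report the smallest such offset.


Try each offset into the search buffer:
  offset=1 (pos 5, char 'b'): match length 1
  offset=2 (pos 4, char 'f'): match length 0
  offset=3 (pos 3, char 'f'): match length 0
  offset=4 (pos 2, char 'd'): match length 0
  offset=5 (pos 1, char 'd'): match length 0
  offset=6 (pos 0, char 'b'): match length 3
Longest match has length 3 at offset 6.
next_char = character at position 6 + 3 = 9 -> 'b'

Best match: offset=6, length=3 (matching 'bdd' starting at position 0)
LZ77 triple: (6, 3, 'b')


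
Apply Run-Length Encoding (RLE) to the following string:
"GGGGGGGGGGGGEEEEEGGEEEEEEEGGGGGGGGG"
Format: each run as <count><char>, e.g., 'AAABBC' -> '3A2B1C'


Scanning runs left to right:
  i=0: run of 'G' x 12 -> '12G'
  i=12: run of 'E' x 5 -> '5E'
  i=17: run of 'G' x 2 -> '2G'
  i=19: run of 'E' x 7 -> '7E'
  i=26: run of 'G' x 9 -> '9G'

RLE = 12G5E2G7E9G


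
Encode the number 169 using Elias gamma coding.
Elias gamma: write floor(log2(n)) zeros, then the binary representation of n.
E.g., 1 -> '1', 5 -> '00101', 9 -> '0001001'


num_bits = floor(log2(169)) + 1 = 8
leading_zeros = num_bits - 1 = 7
binary(169) = 10101001

Elias gamma(169) = '0000000' + '10101001' = 000000010101001 (15 bits)


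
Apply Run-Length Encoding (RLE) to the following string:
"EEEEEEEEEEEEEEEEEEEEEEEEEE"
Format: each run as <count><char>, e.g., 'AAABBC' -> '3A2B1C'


Scanning runs left to right:
  i=0: run of 'E' x 26 -> '26E'

RLE = 26E


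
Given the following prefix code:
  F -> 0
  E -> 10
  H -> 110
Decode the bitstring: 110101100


Decoding step by step:
Bits 110 -> H
Bits 10 -> E
Bits 110 -> H
Bits 0 -> F


Decoded message: HEHF


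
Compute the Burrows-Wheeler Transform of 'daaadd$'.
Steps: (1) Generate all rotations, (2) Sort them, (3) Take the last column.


Rotations (sorted):
  0: $daaadd -> last char: d
  1: aaadd$d -> last char: d
  2: aadd$da -> last char: a
  3: add$daa -> last char: a
  4: d$daaad -> last char: d
  5: daaadd$ -> last char: $
  6: dd$daaa -> last char: a


BWT = ddaad$a


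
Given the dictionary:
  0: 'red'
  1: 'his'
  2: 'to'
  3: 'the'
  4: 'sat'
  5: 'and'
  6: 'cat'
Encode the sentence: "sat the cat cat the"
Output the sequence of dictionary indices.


Look up each word in the dictionary:
  'sat' -> 4
  'the' -> 3
  'cat' -> 6
  'cat' -> 6
  'the' -> 3

Encoded: [4, 3, 6, 6, 3]


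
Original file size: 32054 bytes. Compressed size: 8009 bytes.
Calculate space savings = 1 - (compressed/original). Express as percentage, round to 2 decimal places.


ratio = compressed/original = 8009/32054 = 0.24986
savings = 1 - ratio = 1 - 0.24986 = 0.75014
as a percentage: 0.75014 * 100 = 75.01%

Space savings = 1 - 8009/32054 = 75.01%


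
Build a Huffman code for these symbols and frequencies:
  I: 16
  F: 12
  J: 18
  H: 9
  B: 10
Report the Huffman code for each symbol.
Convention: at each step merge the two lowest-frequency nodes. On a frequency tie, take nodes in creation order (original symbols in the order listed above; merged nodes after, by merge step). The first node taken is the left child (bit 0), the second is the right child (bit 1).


Huffman tree construction:
Step 1: Merge H(9) + B(10) = 19
Step 2: Merge F(12) + I(16) = 28
Step 3: Merge J(18) + (H+B)(19) = 37
Step 4: Merge (F+I)(28) + (J+(H+B))(37) = 65
Read each symbol's code off the tree from the root (left child = 0, right child = 1).

Codes:
  I: 01 (length 2)
  F: 00 (length 2)
  J: 10 (length 2)
  H: 110 (length 3)
  B: 111 (length 3)
Average code length: 149/65 = 2.2923 bits/symbol


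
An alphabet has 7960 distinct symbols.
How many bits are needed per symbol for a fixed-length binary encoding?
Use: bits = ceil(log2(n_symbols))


log2(7960) = 12.9586
Bracket: 2^12 = 4096 < 7960 <= 2^13 = 8192
So ceil(log2(7960)) = 13

bits = ceil(log2(7960)) = ceil(12.9586) = 13 bits


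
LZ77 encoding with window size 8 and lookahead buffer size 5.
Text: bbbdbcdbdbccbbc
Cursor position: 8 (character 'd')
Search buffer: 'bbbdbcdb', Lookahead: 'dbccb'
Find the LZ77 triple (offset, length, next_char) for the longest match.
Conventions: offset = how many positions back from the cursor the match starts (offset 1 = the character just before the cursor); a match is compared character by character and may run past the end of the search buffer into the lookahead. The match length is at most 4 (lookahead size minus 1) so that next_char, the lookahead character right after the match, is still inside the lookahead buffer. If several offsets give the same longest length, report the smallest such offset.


Try each offset into the search buffer:
  offset=1 (pos 7, char 'b'): match length 0
  offset=2 (pos 6, char 'd'): match length 2
  offset=3 (pos 5, char 'c'): match length 0
  offset=4 (pos 4, char 'b'): match length 0
  offset=5 (pos 3, char 'd'): match length 3
  offset=6 (pos 2, char 'b'): match length 0
  offset=7 (pos 1, char 'b'): match length 0
  offset=8 (pos 0, char 'b'): match length 0
Longest match has length 3 at offset 5.
next_char = character at position 8 + 3 = 11 -> 'c'

Best match: offset=5, length=3 (matching 'dbc' starting at position 3)
LZ77 triple: (5, 3, 'c')


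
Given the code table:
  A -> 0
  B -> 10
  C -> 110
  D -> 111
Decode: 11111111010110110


Decoding:
111 -> D
111 -> D
110 -> C
10 -> B
110 -> C
110 -> C


Result: DDCBCC


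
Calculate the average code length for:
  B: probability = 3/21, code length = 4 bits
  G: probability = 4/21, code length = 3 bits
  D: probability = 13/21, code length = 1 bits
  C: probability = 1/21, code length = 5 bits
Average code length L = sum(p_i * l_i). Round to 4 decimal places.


Weighted contributions p_i * l_i:
  B: (3/21) * 4 = 12/21
  G: (4/21) * 3 = 12/21
  D: (13/21) * 1 = 13/21
  C: (1/21) * 5 = 5/21
Sum = (12 + 12 + 13 + 5)/21 = 42/21

L = 42/21 = 2.0000 bits/symbol


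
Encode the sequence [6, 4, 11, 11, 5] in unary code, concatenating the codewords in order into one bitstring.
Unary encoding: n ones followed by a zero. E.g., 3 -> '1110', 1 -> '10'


Encode each number as n ones followed by a terminating 0:
  6 -> 1111110 (7 bits)
  4 -> 11110 (5 bits)
  11 -> 111111111110 (12 bits)
  11 -> 111111111110 (12 bits)
  5 -> 111110 (6 bits)
Total length = 7 + 5 + 12 + 12 + 6 = 42 bits.

Unary([6, 4, 11, 11, 5]) = 111111011110111111111110111111111110111110 (42 bits)


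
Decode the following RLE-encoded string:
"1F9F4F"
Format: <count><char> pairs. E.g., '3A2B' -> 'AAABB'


Expanding each <count><char> pair:
  1F -> 'F'
  9F -> 'FFFFFFFFF'
  4F -> 'FFFF'

Decoded = FFFFFFFFFFFFFF


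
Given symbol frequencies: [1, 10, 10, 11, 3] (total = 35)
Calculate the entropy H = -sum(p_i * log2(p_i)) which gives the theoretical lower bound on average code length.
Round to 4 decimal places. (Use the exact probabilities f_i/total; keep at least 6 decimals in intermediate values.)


Per-symbol terms -p_i * log2(p_i) with p_i = f_i/35:
  p = 1/35 = 0.028571: log2(p) = -5.129283, -p*log2(p) = 0.146551
  p = 10/35 = 0.285714: log2(p) = -1.807355, -p*log2(p) = 0.516387
  p = 10/35 = 0.285714: log2(p) = -1.807355, -p*log2(p) = 0.516387
  p = 11/35 = 0.314286: log2(p) = -1.669851, -p*log2(p) = 0.524810
  p = 3/35 = 0.085714: log2(p) = -3.544321, -p*log2(p) = 0.303799
H = 0.146551 + 0.516387 + 0.516387 + 0.524810 + 0.303799 = 2.007934

H = 2.0079 bits/symbol


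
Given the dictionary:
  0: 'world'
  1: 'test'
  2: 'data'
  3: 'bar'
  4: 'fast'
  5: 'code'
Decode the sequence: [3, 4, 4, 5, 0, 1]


Look up each index in the dictionary:
  3 -> 'bar'
  4 -> 'fast'
  4 -> 'fast'
  5 -> 'code'
  0 -> 'world'
  1 -> 'test'

Decoded: "bar fast fast code world test"


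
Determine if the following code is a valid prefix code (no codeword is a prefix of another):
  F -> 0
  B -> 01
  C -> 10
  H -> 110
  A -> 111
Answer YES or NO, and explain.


Checking each pair (does one codeword prefix another?):
  F='0' vs B='01': prefix -- VIOLATION

NO -- this is NOT a valid prefix code. F (0) is a prefix of B (01).


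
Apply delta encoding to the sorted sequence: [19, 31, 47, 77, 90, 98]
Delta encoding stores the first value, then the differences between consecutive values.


First value: 19
Deltas:
  31 - 19 = 12
  47 - 31 = 16
  77 - 47 = 30
  90 - 77 = 13
  98 - 90 = 8


Delta encoded: [19, 12, 16, 30, 13, 8]


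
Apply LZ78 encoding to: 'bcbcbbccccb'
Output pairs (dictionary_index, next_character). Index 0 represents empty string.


LZ78 encoding steps:
Dictionary: {0: ''}
Step 1: w='' (idx 0), next='b' -> output (0, 'b'), add 'b' as idx 1
Step 2: w='' (idx 0), next='c' -> output (0, 'c'), add 'c' as idx 2
Step 3: w='b' (idx 1), next='c' -> output (1, 'c'), add 'bc' as idx 3
Step 4: w='b' (idx 1), next='b' -> output (1, 'b'), add 'bb' as idx 4
Step 5: w='c' (idx 2), next='c' -> output (2, 'c'), add 'cc' as idx 5
Step 6: w='cc' (idx 5), next='b' -> output (5, 'b'), add 'ccb' as idx 6


Encoded: [(0, 'b'), (0, 'c'), (1, 'c'), (1, 'b'), (2, 'c'), (5, 'b')]


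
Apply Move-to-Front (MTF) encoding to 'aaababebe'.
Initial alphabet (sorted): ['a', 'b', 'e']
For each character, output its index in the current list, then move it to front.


MTF encoding:
'a': index 0 in ['a', 'b', 'e'] -> ['a', 'b', 'e']
'a': index 0 in ['a', 'b', 'e'] -> ['a', 'b', 'e']
'a': index 0 in ['a', 'b', 'e'] -> ['a', 'b', 'e']
'b': index 1 in ['a', 'b', 'e'] -> ['b', 'a', 'e']
'a': index 1 in ['b', 'a', 'e'] -> ['a', 'b', 'e']
'b': index 1 in ['a', 'b', 'e'] -> ['b', 'a', 'e']
'e': index 2 in ['b', 'a', 'e'] -> ['e', 'b', 'a']
'b': index 1 in ['e', 'b', 'a'] -> ['b', 'e', 'a']
'e': index 1 in ['b', 'e', 'a'] -> ['e', 'b', 'a']


Output: [0, 0, 0, 1, 1, 1, 2, 1, 1]


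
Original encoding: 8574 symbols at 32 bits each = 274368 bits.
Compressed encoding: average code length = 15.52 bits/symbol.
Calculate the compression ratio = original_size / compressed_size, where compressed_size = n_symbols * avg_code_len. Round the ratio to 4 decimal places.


original_size = n_symbols * orig_bits = 8574 * 32 = 274368 bits
compressed_size = n_symbols * avg_code_len = 8574 * 15.52 = 133068.48 bits
ratio = original_size / compressed_size = 274368 / 133068.48 = 2.0619

Compression ratio = 2.0619


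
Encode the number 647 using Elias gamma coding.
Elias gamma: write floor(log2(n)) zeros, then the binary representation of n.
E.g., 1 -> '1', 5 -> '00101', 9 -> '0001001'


num_bits = floor(log2(647)) + 1 = 10
leading_zeros = num_bits - 1 = 9
binary(647) = 1010000111

Elias gamma(647) = '000000000' + '1010000111' = 0000000001010000111 (19 bits)


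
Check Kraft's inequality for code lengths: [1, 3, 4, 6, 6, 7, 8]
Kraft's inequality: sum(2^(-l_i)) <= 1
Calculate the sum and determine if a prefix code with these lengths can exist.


Sum = 2^(-1) + 2^(-3) + 2^(-4) + 2^(-6) + 2^(-6) + 2^(-7) + 2^(-8)
    = 0.5 + 0.125 + 0.0625 + 0.015625 + 0.015625 + 0.0078125 + 0.00390625
    = 187/256 = 0.73046875
Since 0.73046875 <= 1, Kraft's inequality IS satisfied.
A prefix code with these lengths CAN exist.

Kraft sum = 0.73046875. Satisfied.


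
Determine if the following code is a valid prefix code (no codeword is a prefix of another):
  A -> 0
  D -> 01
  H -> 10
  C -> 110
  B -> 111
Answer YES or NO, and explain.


Checking each pair (does one codeword prefix another?):
  A='0' vs D='01': prefix -- VIOLATION

NO -- this is NOT a valid prefix code. A (0) is a prefix of D (01).


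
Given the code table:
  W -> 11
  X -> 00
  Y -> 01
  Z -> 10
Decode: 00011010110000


Decoding:
00 -> X
01 -> Y
10 -> Z
10 -> Z
11 -> W
00 -> X
00 -> X


Result: XYZZWXX


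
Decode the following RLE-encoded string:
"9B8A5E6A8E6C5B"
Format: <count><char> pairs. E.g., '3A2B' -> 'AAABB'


Expanding each <count><char> pair:
  9B -> 'BBBBBBBBB'
  8A -> 'AAAAAAAA'
  5E -> 'EEEEE'
  6A -> 'AAAAAA'
  8E -> 'EEEEEEEE'
  6C -> 'CCCCCC'
  5B -> 'BBBBB'

Decoded = BBBBBBBBBAAAAAAAAEEEEEAAAAAAEEEEEEEECCCCCCBBBBB


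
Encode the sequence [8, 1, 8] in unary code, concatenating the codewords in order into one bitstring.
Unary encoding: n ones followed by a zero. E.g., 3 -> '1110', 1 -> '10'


Encode each number as n ones followed by a terminating 0:
  8 -> 111111110 (9 bits)
  1 -> 10 (2 bits)
  8 -> 111111110 (9 bits)
Total length = 9 + 2 + 9 = 20 bits.

Unary([8, 1, 8]) = 11111111010111111110 (20 bits)


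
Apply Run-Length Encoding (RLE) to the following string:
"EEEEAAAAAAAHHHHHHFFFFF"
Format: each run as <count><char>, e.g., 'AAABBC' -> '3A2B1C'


Scanning runs left to right:
  i=0: run of 'E' x 4 -> '4E'
  i=4: run of 'A' x 7 -> '7A'
  i=11: run of 'H' x 6 -> '6H'
  i=17: run of 'F' x 5 -> '5F'

RLE = 4E7A6H5F


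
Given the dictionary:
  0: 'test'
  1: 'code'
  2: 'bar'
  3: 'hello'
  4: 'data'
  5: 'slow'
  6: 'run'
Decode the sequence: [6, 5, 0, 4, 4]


Look up each index in the dictionary:
  6 -> 'run'
  5 -> 'slow'
  0 -> 'test'
  4 -> 'data'
  4 -> 'data'

Decoded: "run slow test data data"


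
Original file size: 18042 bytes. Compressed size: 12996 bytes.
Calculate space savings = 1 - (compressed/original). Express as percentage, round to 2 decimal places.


ratio = compressed/original = 12996/18042 = 0.720319
savings = 1 - ratio = 1 - 0.720319 = 0.279681
as a percentage: 0.279681 * 100 = 27.97%

Space savings = 1 - 12996/18042 = 27.97%


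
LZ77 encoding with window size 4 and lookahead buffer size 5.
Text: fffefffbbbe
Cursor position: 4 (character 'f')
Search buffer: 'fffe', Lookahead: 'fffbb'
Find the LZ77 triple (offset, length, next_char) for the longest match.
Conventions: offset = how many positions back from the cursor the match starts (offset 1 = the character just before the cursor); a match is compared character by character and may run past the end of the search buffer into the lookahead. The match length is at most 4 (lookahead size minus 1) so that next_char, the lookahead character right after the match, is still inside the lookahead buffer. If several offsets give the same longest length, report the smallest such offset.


Try each offset into the search buffer:
  offset=1 (pos 3, char 'e'): match length 0
  offset=2 (pos 2, char 'f'): match length 1
  offset=3 (pos 1, char 'f'): match length 2
  offset=4 (pos 0, char 'f'): match length 3
Longest match has length 3 at offset 4.
next_char = character at position 4 + 3 = 7 -> 'b'

Best match: offset=4, length=3 (matching 'fff' starting at position 0)
LZ77 triple: (4, 3, 'b')


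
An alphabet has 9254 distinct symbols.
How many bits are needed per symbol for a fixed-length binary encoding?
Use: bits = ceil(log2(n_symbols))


log2(9254) = 13.1759
Bracket: 2^13 = 8192 < 9254 <= 2^14 = 16384
So ceil(log2(9254)) = 14

bits = ceil(log2(9254)) = ceil(13.1759) = 14 bits


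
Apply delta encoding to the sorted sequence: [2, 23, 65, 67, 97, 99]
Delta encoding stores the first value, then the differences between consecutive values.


First value: 2
Deltas:
  23 - 2 = 21
  65 - 23 = 42
  67 - 65 = 2
  97 - 67 = 30
  99 - 97 = 2


Delta encoded: [2, 21, 42, 2, 30, 2]


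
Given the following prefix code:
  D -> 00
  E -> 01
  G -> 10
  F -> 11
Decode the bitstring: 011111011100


Decoding step by step:
Bits 01 -> E
Bits 11 -> F
Bits 11 -> F
Bits 01 -> E
Bits 11 -> F
Bits 00 -> D


Decoded message: EFFEFD


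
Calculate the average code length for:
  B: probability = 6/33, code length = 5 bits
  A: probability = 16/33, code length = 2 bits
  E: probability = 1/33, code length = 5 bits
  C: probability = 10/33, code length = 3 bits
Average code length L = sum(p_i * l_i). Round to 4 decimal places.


Weighted contributions p_i * l_i:
  B: (6/33) * 5 = 30/33
  A: (16/33) * 2 = 32/33
  E: (1/33) * 5 = 5/33
  C: (10/33) * 3 = 30/33
Sum = (30 + 32 + 5 + 30)/33 = 97/33

L = 97/33 = 2.9394 bits/symbol


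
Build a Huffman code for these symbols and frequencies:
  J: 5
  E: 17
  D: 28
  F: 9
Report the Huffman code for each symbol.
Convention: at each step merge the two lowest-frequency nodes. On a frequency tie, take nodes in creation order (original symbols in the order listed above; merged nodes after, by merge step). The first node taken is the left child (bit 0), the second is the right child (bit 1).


Huffman tree construction:
Step 1: Merge J(5) + F(9) = 14
Step 2: Merge (J+F)(14) + E(17) = 31
Step 3: Merge D(28) + ((J+F)+E)(31) = 59
Read each symbol's code off the tree from the root (left child = 0, right child = 1).

Codes:
  J: 100 (length 3)
  E: 11 (length 2)
  D: 0 (length 1)
  F: 101 (length 3)
Average code length: 104/59 = 1.7627 bits/symbol


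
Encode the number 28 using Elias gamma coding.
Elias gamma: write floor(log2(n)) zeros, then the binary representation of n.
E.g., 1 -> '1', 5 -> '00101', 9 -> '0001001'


num_bits = floor(log2(28)) + 1 = 5
leading_zeros = num_bits - 1 = 4
binary(28) = 11100

Elias gamma(28) = '0000' + '11100' = 000011100 (9 bits)


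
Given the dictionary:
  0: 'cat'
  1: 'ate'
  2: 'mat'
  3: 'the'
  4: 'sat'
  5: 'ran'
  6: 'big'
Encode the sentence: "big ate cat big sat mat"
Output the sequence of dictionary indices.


Look up each word in the dictionary:
  'big' -> 6
  'ate' -> 1
  'cat' -> 0
  'big' -> 6
  'sat' -> 4
  'mat' -> 2

Encoded: [6, 1, 0, 6, 4, 2]


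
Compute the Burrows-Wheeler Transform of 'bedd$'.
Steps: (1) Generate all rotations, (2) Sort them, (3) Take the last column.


Rotations (sorted):
  0: $bedd -> last char: d
  1: bedd$ -> last char: $
  2: d$bed -> last char: d
  3: dd$be -> last char: e
  4: edd$b -> last char: b


BWT = d$deb


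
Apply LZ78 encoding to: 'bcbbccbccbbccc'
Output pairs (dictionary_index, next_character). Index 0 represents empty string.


LZ78 encoding steps:
Dictionary: {0: ''}
Step 1: w='' (idx 0), next='b' -> output (0, 'b'), add 'b' as idx 1
Step 2: w='' (idx 0), next='c' -> output (0, 'c'), add 'c' as idx 2
Step 3: w='b' (idx 1), next='b' -> output (1, 'b'), add 'bb' as idx 3
Step 4: w='c' (idx 2), next='c' -> output (2, 'c'), add 'cc' as idx 4
Step 5: w='b' (idx 1), next='c' -> output (1, 'c'), add 'bc' as idx 5
Step 6: w='c' (idx 2), next='b' -> output (2, 'b'), add 'cb' as idx 6
Step 7: w='bc' (idx 5), next='c' -> output (5, 'c'), add 'bcc' as idx 7
Step 8: w='c' (idx 2), end of input -> output (2, '')


Encoded: [(0, 'b'), (0, 'c'), (1, 'b'), (2, 'c'), (1, 'c'), (2, 'b'), (5, 'c'), (2, '')]


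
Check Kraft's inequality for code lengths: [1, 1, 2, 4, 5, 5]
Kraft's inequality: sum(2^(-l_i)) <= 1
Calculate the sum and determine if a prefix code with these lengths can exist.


Sum = 2^(-1) + 2^(-1) + 2^(-2) + 2^(-4) + 2^(-5) + 2^(-5)
    = 0.5 + 0.5 + 0.25 + 0.0625 + 0.03125 + 0.03125
    = 44/32 = 1.375
Since 1.375 > 1, Kraft's inequality is NOT satisfied.
A prefix code with these lengths CANNOT exist.

Kraft sum = 1.375. Not satisfied.


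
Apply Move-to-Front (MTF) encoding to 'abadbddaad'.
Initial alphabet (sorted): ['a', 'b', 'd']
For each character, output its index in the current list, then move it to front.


MTF encoding:
'a': index 0 in ['a', 'b', 'd'] -> ['a', 'b', 'd']
'b': index 1 in ['a', 'b', 'd'] -> ['b', 'a', 'd']
'a': index 1 in ['b', 'a', 'd'] -> ['a', 'b', 'd']
'd': index 2 in ['a', 'b', 'd'] -> ['d', 'a', 'b']
'b': index 2 in ['d', 'a', 'b'] -> ['b', 'd', 'a']
'd': index 1 in ['b', 'd', 'a'] -> ['d', 'b', 'a']
'd': index 0 in ['d', 'b', 'a'] -> ['d', 'b', 'a']
'a': index 2 in ['d', 'b', 'a'] -> ['a', 'd', 'b']
'a': index 0 in ['a', 'd', 'b'] -> ['a', 'd', 'b']
'd': index 1 in ['a', 'd', 'b'] -> ['d', 'a', 'b']


Output: [0, 1, 1, 2, 2, 1, 0, 2, 0, 1]


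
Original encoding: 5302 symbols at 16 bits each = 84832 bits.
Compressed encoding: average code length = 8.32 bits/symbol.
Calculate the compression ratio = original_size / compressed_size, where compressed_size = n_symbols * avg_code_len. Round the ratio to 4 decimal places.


original_size = n_symbols * orig_bits = 5302 * 16 = 84832 bits
compressed_size = n_symbols * avg_code_len = 5302 * 8.32 = 44112.64 bits
ratio = original_size / compressed_size = 84832 / 44112.64 = 1.9231

Compression ratio = 1.9231


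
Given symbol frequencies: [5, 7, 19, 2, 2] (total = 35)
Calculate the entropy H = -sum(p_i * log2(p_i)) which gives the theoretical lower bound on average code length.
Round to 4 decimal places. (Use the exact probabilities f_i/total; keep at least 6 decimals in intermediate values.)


Per-symbol terms -p_i * log2(p_i) with p_i = f_i/35:
  p = 5/35 = 0.142857: log2(p) = -2.807355, -p*log2(p) = 0.401051
  p = 7/35 = 0.200000: log2(p) = -2.321928, -p*log2(p) = 0.464386
  p = 19/35 = 0.542857: log2(p) = -0.881356, -p*log2(p) = 0.478450
  p = 2/35 = 0.057143: log2(p) = -4.129283, -p*log2(p) = 0.235959
  p = 2/35 = 0.057143: log2(p) = -4.129283, -p*log2(p) = 0.235959
H = 0.401051 + 0.464386 + 0.478450 + 0.235959 + 0.235959 = 1.815805

H = 1.8158 bits/symbol


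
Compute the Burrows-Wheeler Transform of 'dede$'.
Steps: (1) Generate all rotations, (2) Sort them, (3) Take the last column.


Rotations (sorted):
  0: $dede -> last char: e
  1: de$de -> last char: e
  2: dede$ -> last char: $
  3: e$ded -> last char: d
  4: ede$d -> last char: d


BWT = ee$dd


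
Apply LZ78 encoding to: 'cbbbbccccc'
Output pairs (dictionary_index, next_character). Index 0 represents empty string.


LZ78 encoding steps:
Dictionary: {0: ''}
Step 1: w='' (idx 0), next='c' -> output (0, 'c'), add 'c' as idx 1
Step 2: w='' (idx 0), next='b' -> output (0, 'b'), add 'b' as idx 2
Step 3: w='b' (idx 2), next='b' -> output (2, 'b'), add 'bb' as idx 3
Step 4: w='b' (idx 2), next='c' -> output (2, 'c'), add 'bc' as idx 4
Step 5: w='c' (idx 1), next='c' -> output (1, 'c'), add 'cc' as idx 5
Step 6: w='cc' (idx 5), end of input -> output (5, '')


Encoded: [(0, 'c'), (0, 'b'), (2, 'b'), (2, 'c'), (1, 'c'), (5, '')]


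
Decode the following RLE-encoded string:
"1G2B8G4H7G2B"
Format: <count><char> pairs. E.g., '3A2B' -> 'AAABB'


Expanding each <count><char> pair:
  1G -> 'G'
  2B -> 'BB'
  8G -> 'GGGGGGGG'
  4H -> 'HHHH'
  7G -> 'GGGGGGG'
  2B -> 'BB'

Decoded = GBBGGGGGGGGHHHHGGGGGGGBB


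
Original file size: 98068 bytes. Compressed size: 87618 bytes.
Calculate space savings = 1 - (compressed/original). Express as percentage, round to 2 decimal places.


ratio = compressed/original = 87618/98068 = 0.893441
savings = 1 - ratio = 1 - 0.893441 = 0.106559
as a percentage: 0.106559 * 100 = 10.66%

Space savings = 1 - 87618/98068 = 10.66%


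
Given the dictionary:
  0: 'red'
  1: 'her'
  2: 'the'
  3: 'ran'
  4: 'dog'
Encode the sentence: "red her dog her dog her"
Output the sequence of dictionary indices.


Look up each word in the dictionary:
  'red' -> 0
  'her' -> 1
  'dog' -> 4
  'her' -> 1
  'dog' -> 4
  'her' -> 1

Encoded: [0, 1, 4, 1, 4, 1]


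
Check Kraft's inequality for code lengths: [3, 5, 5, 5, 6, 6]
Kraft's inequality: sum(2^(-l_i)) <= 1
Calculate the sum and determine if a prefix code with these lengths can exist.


Sum = 2^(-3) + 2^(-5) + 2^(-5) + 2^(-5) + 2^(-6) + 2^(-6)
    = 0.125 + 0.03125 + 0.03125 + 0.03125 + 0.015625 + 0.015625
    = 16/64 = 0.25
Since 0.25 <= 1, Kraft's inequality IS satisfied.
A prefix code with these lengths CAN exist.

Kraft sum = 0.25. Satisfied.


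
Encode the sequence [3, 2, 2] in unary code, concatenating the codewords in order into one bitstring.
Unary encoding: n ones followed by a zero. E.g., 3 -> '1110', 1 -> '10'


Encode each number as n ones followed by a terminating 0:
  3 -> 1110 (4 bits)
  2 -> 110 (3 bits)
  2 -> 110 (3 bits)
Total length = 4 + 3 + 3 = 10 bits.

Unary([3, 2, 2]) = 1110110110 (10 bits)


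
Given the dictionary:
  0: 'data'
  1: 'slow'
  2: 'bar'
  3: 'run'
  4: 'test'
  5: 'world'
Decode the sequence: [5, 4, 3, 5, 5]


Look up each index in the dictionary:
  5 -> 'world'
  4 -> 'test'
  3 -> 'run'
  5 -> 'world'
  5 -> 'world'

Decoded: "world test run world world"
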